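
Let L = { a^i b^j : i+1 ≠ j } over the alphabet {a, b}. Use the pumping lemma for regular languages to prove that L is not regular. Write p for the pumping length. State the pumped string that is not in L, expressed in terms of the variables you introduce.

a^{p+p!} b^{p+p!+1}

Assume L is regular; let p be its pumping constant.
Choose w = a^p b^{p+p!+1}. Since p ≠ (p+p!+1)-1 = p+p!, w ∈ L; and |w| ≥ p.
The pumping lemma gives a decomposition w = xyz where |xy| ≤ p and |y| ≥ 1.
Because |xy| ≤ p and w begins with p copies of a, we have y = a^k with 1 ≤ k ≤ p.
Since 1 ≤ k ≤ p, k divides p!; set t = 1 + p!/k. Then xy^t z has p + (p!/k)·k = p + p! copies of a. Now the a-count is p+p! and (b-count)-1 = (p+p!+1)-1 = p+p!, so i+1 ≠ j fails. So xy^t z = a^{p+p!} b^{p+p!+1} ∉ L.
This contradicts the pumping lemma, so L is not regular.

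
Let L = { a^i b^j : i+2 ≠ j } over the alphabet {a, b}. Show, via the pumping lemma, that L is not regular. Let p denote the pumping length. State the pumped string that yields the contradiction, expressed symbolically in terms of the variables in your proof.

a^{p+p!} b^{p+p!+2}

Suppose for contradiction that L is regular, and let p be the pumping length.
Choose w = a^p b^{p+p!+2}. Since p ≠ (p+p!+2)-2 = p+p!, w ∈ L; and |w| ≥ p.
By the pumping lemma, w = xyz with |xy| ≤ p and |y| ≥ 1.
The first p characters of w are a's, so xy (and hence y) consists only of a's. Write y = a^k, 1 ≤ k ≤ p.
Since 1 ≤ k ≤ p, k divides p!; set t = 1 + p!/k. Then xy^t z has p + (p!/k)·k = p + p! copies of a. Now the a-count is p+p! and (b-count)-2 = (p+p!+2)-2 = p+p!, so i+2 ≠ j fails. So xy^t z = a^{p+p!} b^{p+p!+2} ∉ L.
This contradicts the pumping lemma, so L is not regular.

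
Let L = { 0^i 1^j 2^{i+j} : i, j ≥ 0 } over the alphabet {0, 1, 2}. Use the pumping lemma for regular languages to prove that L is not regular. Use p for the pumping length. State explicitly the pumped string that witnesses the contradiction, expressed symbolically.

0^{p+k} 1^p 2^{2p}

Suppose for contradiction that L is regular, and let p be the pumping length.
Take w = 0^p 1^p 2^{2p} ∈ L (with i=j=p, i+j=2p), |w| = 4p ≥ p.
By the pumping lemma, w = xyz with |xy| ≤ p and y is nonempty.
Because |xy| ≤ p and w begins with p copies of 0, we have y = 0^k with 1 ≤ k ≤ p.
Consider xy^2z = 0^{p+k} 1^p 2^{2p}. Now the 0- and 1-counts sum to 2p+k, but the 2-count is 2p ≠ 2p+k. So xy^2z ∉ L.
This contradicts the pumping lemma, so L is not regular.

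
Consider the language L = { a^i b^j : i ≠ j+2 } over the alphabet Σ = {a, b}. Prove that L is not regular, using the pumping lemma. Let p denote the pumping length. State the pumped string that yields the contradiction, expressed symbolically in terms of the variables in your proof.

a^{p+p!} b^{p+p!-2}

Assume L is regular. Let p be the pumping length given by the pumping lemma.
Choose w = a^p b^{p+p!-2}. Since p ≠ (p+p!-2)+2 = p+p!, w ∈ L; and |w| ≥ p.
The pumping lemma gives a decomposition w = xyz where |xy| ≤ p and y is nonempty.
Because |xy| ≤ p and w begins with p copies of a, we have y = a^k with 1 ≤ k ≤ p.
Since 1 ≤ k ≤ p, k divides p!; set t = 1 + p!/k. Then xy^t z has p + (p!/k)·k = p + p! copies of a. Now the a-count is p+p! and (b-count)+2 = (p+p!-2)+2 = p+p!, so i ≠ j+2 fails. So xy^t z = a^{p+p!} b^{p+p!-2} ∉ L.
This contradicts the pumping lemma, so L is not regular.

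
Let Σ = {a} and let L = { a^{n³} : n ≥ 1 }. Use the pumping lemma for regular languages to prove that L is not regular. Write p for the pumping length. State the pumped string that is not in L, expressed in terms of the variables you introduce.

a^{p³+k}

Suppose for contradiction that L is regular, and let p be the pumping length.
Take w = a^{p³} ∈ L with |w| = p³ ≥ p.
The pumping lemma gives a decomposition w = xyz where |xy| ≤ p and y is nonempty.
Then y = a^k for some k with 1 ≤ k ≤ p.
Pump with i = 2: xy^2z = a^{p³+k}. Since 1 ≤ k ≤ p, p³ < p³+k ≤ p³+p < p³+3p²+3p+1 = (p+1)³, so p³+k is not a perfect cube. So xy^2z ∉ L.
This is a contradiction; hence L is not regular.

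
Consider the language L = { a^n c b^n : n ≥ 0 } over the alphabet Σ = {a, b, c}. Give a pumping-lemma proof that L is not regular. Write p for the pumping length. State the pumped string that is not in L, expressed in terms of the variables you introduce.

Assume L is regular. Let p be the pumping length given by the pumping lemma.
Take w = a^p c b^p ∈ L with |w| = 2p+1 ≥ p.
Write w = xyz as guaranteed by the lemma, with |xy| ≤ p and |y| ≥ 1.
Because |xy| ≤ p and w begins with p copies of a, we have y = a^k with 1 ≤ k ≤ p.
Pump with i = 2: xy^2z = a^{p+k} c b^p, which would require p+k = p. But k ≥ 1, so xy^2z ∉ L.
This contradicts the pumping lemma, so L is not regular.

a^{p+k} c b^p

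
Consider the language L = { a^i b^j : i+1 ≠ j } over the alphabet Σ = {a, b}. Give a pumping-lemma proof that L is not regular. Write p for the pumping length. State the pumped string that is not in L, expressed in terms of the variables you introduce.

Assume L is regular. Let p be the pumping length given by the pumping lemma.
Choose w = a^p b^{p+p!+1}. Since p ≠ (p+p!+1)-1 = p+p!, w ∈ L; and |w| ≥ p.
Write w = xyz as guaranteed by the lemma, with |xy| ≤ p and |y| ≥ 1.
The first p characters of w are a's, so xy (and hence y) consists only of a's. Write y = a^k, 1 ≤ k ≤ p.
Since 1 ≤ k ≤ p, k divides p!; set t = 1 + p!/k. Then xy^t z has p + (p!/k)·k = p + p! copies of a. Now the a-count is p+p! and (b-count)-1 = (p+p!+1)-1 = p+p!, so i+1 ≠ j fails. So xy^t z = a^{p+p!} b^{p+p!+1} ∉ L.
This is a contradiction; hence L is not regular.

a^{p+p!} b^{p+p!+1}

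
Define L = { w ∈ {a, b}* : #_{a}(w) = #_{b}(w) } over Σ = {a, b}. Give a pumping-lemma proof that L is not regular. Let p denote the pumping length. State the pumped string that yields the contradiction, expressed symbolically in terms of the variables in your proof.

a^{p+k} b^p

Suppose for contradiction that L is regular, and let p be the pumping length.
Choose w = a^p b^p ∈ L with |w| = 2p ≥ p.
The pumping lemma gives a decomposition w = xyz where |xy| ≤ p and |y| ≥ 1.
Because |xy| ≤ p and w begins with p copies of a, we have y = a^k with 1 ≤ k ≤ p.
Pump with i = 2: xy^2z = a^{p+k} b^p has p+k occurrences of a but only p of b. Since k ≥ 1 the counts differ, so xy^2z ∉ L.
This contradicts the pumping lemma, so L is not regular.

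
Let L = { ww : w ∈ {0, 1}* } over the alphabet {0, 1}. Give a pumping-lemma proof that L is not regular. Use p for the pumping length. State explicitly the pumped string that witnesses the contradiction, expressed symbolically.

0^{p+k} 1^p 0^p 1^p

Assume L is regular; let p be its pumping constant.
Take w = 0^p 1^p 0^p 1^p = uu where u = 0^p1^p; then w ∈ L and |w| = 4p ≥ p.
The pumping lemma gives a decomposition w = xyz where |xy| ≤ p and y is nonempty.
Because |xy| ≤ p and w begins with p copies of 0, we have y = 0^k with 1 ≤ k ≤ p.
Pump with i = 2: xy^2z = 0^{p+k} 1^p 0^p 1^p, of length 4p+k. Suppose this equals vv. The string starts with 0 and ends with 1, so v does too; thus the boundary between the two copies of v is a 1→0 transition. There is exactly one such transition, at position 2p+k, so |v| = 2p+k and |vv| = 4p+2k ≠ 4p+k since k ≥ 1. So xy^2z ∉ L.
Contradiction. Therefore L is not regular.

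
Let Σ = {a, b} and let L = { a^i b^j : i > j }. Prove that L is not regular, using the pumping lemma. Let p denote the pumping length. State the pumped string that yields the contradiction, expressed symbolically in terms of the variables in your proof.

a^{p+1-k} b^p

Suppose for contradiction that L is regular, and let p be the pumping length.
Choose w = a^{p+1} b^p ∈ L, with |w| = 2p+1 ≥ p.
The pumping lemma gives a decomposition w = xyz where |xy| ≤ p and |y| > 0.
Because |xy| ≤ p and w begins with p copies of a, we have y = a^k with 1 ≤ k ≤ p.
Consider xy^0z = xz = a^{p+1-k} b^p. Since k ≥ 1, the a-count p+1-k is at most p, so i > j fails; thus xz ∉ L.
This contradicts the pumping lemma, so L is not regular.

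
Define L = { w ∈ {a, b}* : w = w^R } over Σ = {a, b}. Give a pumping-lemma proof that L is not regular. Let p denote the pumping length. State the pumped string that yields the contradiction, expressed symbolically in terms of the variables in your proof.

Assume L is regular; let p be its pumping constant.
Take w = a^p b a^p, a palindrome of length 2p+1 ≥ p.
By the pumping lemma, w = xyz with |xy| ≤ p and |y| > 0.
Since the first p symbols of w are all a's and |xy| ≤ p, y lies entirely in the leading a-block: y = a^k for some k with 1 ≤ k ≤ p.
Pump with i = 2: xy^2z = a^{p+k} b a^p. Its reverse is a^p b a^{p+k}, which differs from xy^2z since k ≥ 1. So xy^2z is not a palindrome and xy^2z ∉ L.
Contradiction. Therefore L is not regular.

a^{p+k} b a^p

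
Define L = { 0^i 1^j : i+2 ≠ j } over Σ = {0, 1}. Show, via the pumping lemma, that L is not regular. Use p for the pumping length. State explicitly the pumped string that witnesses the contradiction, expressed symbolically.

Toward a contradiction, assume L is regular with pumping length p.
Choose w = 0^p 1^{p+p!+2}. Since p ≠ (p+p!+2)-2 = p+p!, w ∈ L; and |w| ≥ p.
By the pumping lemma, w = xyz with |xy| ≤ p and |y| ≥ 1.
Since the first p symbols of w are all 0's and |xy| ≤ p, y lies entirely in the leading 0-block: y = 0^k for some k with 1 ≤ k ≤ p.
Since 1 ≤ k ≤ p, k divides p!; set t = 1 + p!/k. Then xy^t z has p + (p!/k)·k = p + p! copies of 0. Now the 0-count is p+p! and (1-count)-2 = (p+p!+2)-2 = p+p!, so i+2 ≠ j fails. So xy^t z = 0^{p+p!} 1^{p+p!+2} ∉ L.
This contradicts the pumping lemma, so L is not regular.

0^{p+p!} 1^{p+p!+2}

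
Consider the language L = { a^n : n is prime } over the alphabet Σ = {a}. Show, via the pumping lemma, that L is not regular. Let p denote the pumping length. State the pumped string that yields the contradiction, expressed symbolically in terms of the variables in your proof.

Toward a contradiction, assume L is regular with pumping length p.
Let q be a prime with q ≥ p+2 (infinitely many primes exist), and take w = a^q ∈ L with |w| = q ≥ p.
Write w = xyz as guaranteed by the lemma, with |xy| ≤ p and |y| > 0.
Then y = a^k for some k with 1 ≤ k ≤ p.
Since 1 ≤ k ≤ p, |xz| = q-k. Pump with i = q+1: |xy^{q+1}z| = (q-k)+(q+1)k = q+qk = q(1+k), which is composite (both factors ≥ 2). So xy^{q+1}z = a^{q(1+k)} ∉ L.
Contradiction. Therefore L is not regular.

a^{q(1+k)}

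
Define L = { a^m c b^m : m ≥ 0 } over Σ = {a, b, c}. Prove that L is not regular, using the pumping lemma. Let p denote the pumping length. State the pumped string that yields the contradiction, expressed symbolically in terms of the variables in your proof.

a^{p+k} c b^p

Suppose for contradiction that L is regular, and let p be the pumping length.
Take w = a^p c b^p ∈ L with |w| = 2p+1 ≥ p.
The pumping lemma gives a decomposition w = xyz where |xy| ≤ p and |y| ≥ 1.
The first p characters of w are a's, so xy (and hence y) consists only of a's. Write y = a^k, 1 ≤ k ≤ p.
Pump with i = 2: xy^2z = a^{p+k} c b^p, which would require p+k = p. But k ≥ 1, so xy^2z ∉ L.
This is a contradiction; hence L is not regular.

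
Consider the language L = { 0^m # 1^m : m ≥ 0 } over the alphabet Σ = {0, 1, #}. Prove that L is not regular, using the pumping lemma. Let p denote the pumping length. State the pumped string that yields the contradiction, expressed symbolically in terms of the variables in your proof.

0^{p+k} # 1^p

Assume L is regular. Let p be the pumping length given by the pumping lemma.
Take w = 0^p # 1^p ∈ L with |w| = 2p+1 ≥ p.
Write w = xyz as guaranteed by the lemma, with |xy| ≤ p and |y| ≥ 1.
Since the first p symbols of w are all 0's and |xy| ≤ p, y lies entirely in the leading 0-block: y = 0^k for some k with 1 ≤ k ≤ p.
Pump with i = 2: xy^2z = 0^{p+k} # 1^p, which would require p+k = p. But k ≥ 1, so xy^2z ∉ L.
Contradiction. Therefore L is not regular.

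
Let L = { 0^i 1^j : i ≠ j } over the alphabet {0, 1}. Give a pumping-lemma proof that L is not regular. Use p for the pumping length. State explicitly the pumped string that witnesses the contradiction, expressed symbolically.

Suppose for contradiction that L is regular, and let p be the pumping length.
Choose w = 0^p 1^{p+p!}. Since p ≠ p+p!, w ∈ L; and |w| ≥ p.
Write w = xyz as guaranteed by the lemma, with |xy| ≤ p and y is nonempty.
The first p characters of w are 0's, so xy (and hence y) consists only of 0's. Write y = 0^k, 1 ≤ k ≤ p.
Since 1 ≤ k ≤ p, k divides p!; set t = 1 + p!/k. Then xy^t z has p + (p!/k)·k = p + p! copies of 0. Now the 0-count equals the 1-count, so i ≠ j fails. So xy^t z = 0^{p+p!} 1^{p+p!} ∉ L.
Contradiction. Therefore L is not regular.

0^{p+p!} 1^{p+p!}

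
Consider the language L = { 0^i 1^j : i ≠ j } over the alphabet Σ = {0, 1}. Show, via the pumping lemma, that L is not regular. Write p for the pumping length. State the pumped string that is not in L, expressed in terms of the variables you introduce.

0^{p+p!} 1^{p+p!}

Toward a contradiction, assume L is regular with pumping length p.
Choose w = 0^p 1^{p+p!}. Since p ≠ p+p!, w ∈ L; and |w| ≥ p.
The pumping lemma gives a decomposition w = xyz where |xy| ≤ p and y is nonempty.
Because |xy| ≤ p and w begins with p copies of 0, we have y = 0^k with 1 ≤ k ≤ p.
Since 1 ≤ k ≤ p, k divides p!; set t = 1 + p!/k. Then xy^t z has p + (p!/k)·k = p + p! copies of 0. Now the 0-count equals the 1-count, so i ≠ j fails. So xy^t z = 0^{p+p!} 1^{p+p!} ∉ L.
This is a contradiction; hence L is not regular.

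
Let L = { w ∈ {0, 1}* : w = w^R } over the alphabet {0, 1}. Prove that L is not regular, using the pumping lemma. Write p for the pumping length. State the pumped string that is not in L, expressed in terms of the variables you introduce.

0^{p+k} 1 0^p

Suppose for contradiction that L is regular, and let p be the pumping length.
Take w = 0^p 1 0^p, a palindrome of length 2p+1 ≥ p.
The pumping lemma gives a decomposition w = xyz where |xy| ≤ p and |y| ≥ 1.
The first p characters of w are 0's, so xy (and hence y) consists only of 0's. Write y = 0^k, 1 ≤ k ≤ p.
Pump with i = 2: xy^2z = 0^{p+k} 1 0^p. Its reverse is 0^p 1 0^{p+k}, which differs from xy^2z since k ≥ 1. So xy^2z is not a palindrome and xy^2z ∉ L.
This contradicts the pumping lemma, so L is not regular.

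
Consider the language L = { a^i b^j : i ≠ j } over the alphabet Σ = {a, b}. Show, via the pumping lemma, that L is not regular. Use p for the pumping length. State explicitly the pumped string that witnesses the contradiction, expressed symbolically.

Suppose for contradiction that L is regular, and let p be the pumping length.
Choose w = a^p b^{p+p!}. Since p ≠ p+p!, w ∈ L; and |w| ≥ p.
By the pumping lemma, w = xyz with |xy| ≤ p and y is nonempty.
Since the first p symbols of w are all a's and |xy| ≤ p, y lies entirely in the leading a-block: y = a^k for some k with 1 ≤ k ≤ p.
Since 1 ≤ k ≤ p, k divides p!; set t = 1 + p!/k. Then xy^t z has p + (p!/k)·k = p + p! copies of a. Now the a-count equals the b-count, so i ≠ j fails. So xy^t z = a^{p+p!} b^{p+p!} ∉ L.
Contradiction. Therefore L is not regular.

a^{p+p!} b^{p+p!}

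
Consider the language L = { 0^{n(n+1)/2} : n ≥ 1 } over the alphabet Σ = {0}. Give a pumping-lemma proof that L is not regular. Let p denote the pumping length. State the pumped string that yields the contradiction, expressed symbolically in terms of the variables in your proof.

Assume L is regular; let p be its pumping constant.
Take w = 0^{p(p+1)/2} ∈ L with |w| = p(p+1)/2 ≥ p.
The pumping lemma gives a decomposition w = xyz where |xy| ≤ p and |y| ≥ 1.
Then y = 0^k for some k with 1 ≤ k ≤ p.
Pump with i = 2: xy^2z = 0^{p(p+1)/2+k}. Since 1 ≤ k ≤ p, p(p+1)/2 < p(p+1)/2+k ≤ p(p+1)/2+p < (p+1)(p+2)/2, so p(p+1)/2+k is strictly between consecutive triangular numbers. So xy^2z ∉ L.
Contradiction. Therefore L is not regular.

0^{p(p+1)/2+k}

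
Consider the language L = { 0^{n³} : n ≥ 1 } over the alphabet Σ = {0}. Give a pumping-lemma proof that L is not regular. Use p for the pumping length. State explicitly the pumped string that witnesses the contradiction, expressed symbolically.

0^{p³+k}

Assume L is regular; let p be its pumping constant.
Take w = 0^{p³} ∈ L with |w| = p³ ≥ p.
By the pumping lemma, w = xyz with |xy| ≤ p and y is nonempty.
Then y = 0^k for some k with 1 ≤ k ≤ p.
Pump with i = 2: xy^2z = 0^{p³+k}. Since 1 ≤ k ≤ p, p³ < p³+k ≤ p³+p < p³+3p²+3p+1 = (p+1)³, so p³+k is not a perfect cube. So xy^2z ∉ L.
Contradiction. Therefore L is not regular.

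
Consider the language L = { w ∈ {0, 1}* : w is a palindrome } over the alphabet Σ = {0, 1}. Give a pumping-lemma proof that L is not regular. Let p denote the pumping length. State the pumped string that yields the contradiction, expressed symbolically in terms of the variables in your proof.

Toward a contradiction, assume L is regular with pumping length p.
Take w = 0^p 1 0^p, a palindrome of length 2p+1 ≥ p.
Write w = xyz as guaranteed by the lemma, with |xy| ≤ p and y is nonempty.
Since the first p symbols of w are all 0's and |xy| ≤ p, y lies entirely in the leading 0-block: y = 0^k for some k with 1 ≤ k ≤ p.
Pump with i = 2: xy^2z = 0^{p+k} 1 0^p. Its reverse is 0^p 1 0^{p+k}, which differs from xy^2z since k ≥ 1. So xy^2z is not a palindrome and xy^2z ∉ L.
Contradiction. Therefore L is not regular.

0^{p+k} 1 0^p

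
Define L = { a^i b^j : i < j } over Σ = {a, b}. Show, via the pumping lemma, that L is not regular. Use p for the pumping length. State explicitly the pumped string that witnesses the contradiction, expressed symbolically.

Toward a contradiction, assume L is regular with pumping length p.
Choose w = a^p b^{p+1} ∈ L, with |w| = 2p+1 ≥ p.
Write w = xyz as guaranteed by the lemma, with |xy| ≤ p and y is nonempty.
Since the first p symbols of w are all a's and |xy| ≤ p, y lies entirely in the leading a-block: y = a^k for some k with 1 ≤ k ≤ p.
Consider xy^2z = a^{p+k} b^{p+1}. Since k ≥ 1, the a-count p+k is at least p+1, so i < j fails; thus xy^2z ∉ L.
This contradicts the pumping lemma, so L is not regular.

a^{p+k} b^{p+1}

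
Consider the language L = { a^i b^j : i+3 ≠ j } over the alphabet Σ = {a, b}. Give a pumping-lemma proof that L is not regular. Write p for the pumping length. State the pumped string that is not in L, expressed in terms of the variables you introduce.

a^{p+p!} b^{p+p!+3}

Assume L is regular; let p be its pumping constant.
Choose w = a^p b^{p+p!+3}. Since p ≠ (p+p!+3)-3 = p+p!, w ∈ L; and |w| ≥ p.
The pumping lemma gives a decomposition w = xyz where |xy| ≤ p and |y| > 0.
The first p characters of w are a's, so xy (and hence y) consists only of a's. Write y = a^k, 1 ≤ k ≤ p.
Since 1 ≤ k ≤ p, k divides p!; set t = 1 + p!/k. Then xy^t z has p + (p!/k)·k = p + p! copies of a. Now the a-count is p+p! and (b-count)-3 = (p+p!+3)-3 = p+p!, so i+3 ≠ j fails. So xy^t z = a^{p+p!} b^{p+p!+3} ∉ L.
This contradicts the pumping lemma, so L is not regular.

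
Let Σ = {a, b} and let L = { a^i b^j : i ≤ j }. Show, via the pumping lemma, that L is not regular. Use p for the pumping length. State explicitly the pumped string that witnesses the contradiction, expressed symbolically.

Toward a contradiction, assume L is regular with pumping length p.
Choose w = a^p b^p ∈ L, with |w| = 2p ≥ p.
Write w = xyz as guaranteed by the lemma, with |xy| ≤ p and |y| > 0.
The first p characters of w are a's, so xy (and hence y) consists only of a's. Write y = a^k, 1 ≤ k ≤ p.
Consider xy^2z = a^{p+k} b^p. Since k ≥ 1, the a-count p+k exceeds the b-count p, so i ≤ j fails; thus xy^2z ∉ L.
This is a contradiction; hence L is not regular.

a^{p+k} b^p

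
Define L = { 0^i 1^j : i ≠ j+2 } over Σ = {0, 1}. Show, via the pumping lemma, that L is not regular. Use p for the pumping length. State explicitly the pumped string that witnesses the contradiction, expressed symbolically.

Assume L is regular; let p be its pumping constant.
Choose w = 0^p 1^{p+p!-2}. Since p ≠ (p+p!-2)+2 = p+p!, w ∈ L; and |w| ≥ p.
The pumping lemma gives a decomposition w = xyz where |xy| ≤ p and |y| ≥ 1.
Because |xy| ≤ p and w begins with p copies of 0, we have y = 0^k with 1 ≤ k ≤ p.
Since 1 ≤ k ≤ p, k divides p!; set t = 1 + p!/k. Then xy^t z has p + (p!/k)·k = p + p! copies of 0. Now the 0-count is p+p! and (1-count)+2 = (p+p!-2)+2 = p+p!, so i ≠ j+2 fails. So xy^t z = 0^{p+p!} 1^{p+p!-2} ∉ L.
This contradicts the pumping lemma, so L is not regular.

0^{p+p!} 1^{p+p!-2}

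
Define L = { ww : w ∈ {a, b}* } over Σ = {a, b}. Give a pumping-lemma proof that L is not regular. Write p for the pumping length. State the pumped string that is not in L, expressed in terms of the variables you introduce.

Assume L is regular; let p be its pumping constant.
Take w = a^p b^p a^p b^p = uu where u = a^pb^p; then w ∈ L and |w| = 4p ≥ p.
Write w = xyz as guaranteed by the lemma, with |xy| ≤ p and |y| > 0.
The first p characters of w are a's, so xy (and hence y) consists only of a's. Write y = a^k, 1 ≤ k ≤ p.
Pump with i = 2: xy^2z = a^{p+k} b^p a^p b^p, of length 4p+k. Suppose this equals vv. The string starts with a and ends with b, so v does too; thus the boundary between the two copies of v is a b→a transition. There is exactly one such transition, at position 2p+k, so |v| = 2p+k and |vv| = 4p+2k ≠ 4p+k since k ≥ 1. So xy^2z ∉ L.
Contradiction. Therefore L is not regular.

a^{p+k} b^p a^p b^p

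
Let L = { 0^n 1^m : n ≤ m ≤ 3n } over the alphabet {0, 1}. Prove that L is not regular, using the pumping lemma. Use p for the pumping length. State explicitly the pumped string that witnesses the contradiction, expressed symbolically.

0^{p+k} 1^p

Assume L is regular; let p be its pumping constant.
Take w = 0^p 1^p ∈ L (since p ≤ p ≤ 3p), with |w| = 2p ≥ p.
The pumping lemma gives a decomposition w = xyz where |xy| ≤ p and y is nonempty.
Because |xy| ≤ p and w begins with p copies of 0, we have y = 0^k with 1 ≤ k ≤ p.
Pump with i = 2: xy^2z = 0^{p+k} 1^p. Now n = p+k > p = m, so the condition n ≤ m fails. Thus xy^2z ∉ L.
This contradicts the pumping lemma, so L is not regular.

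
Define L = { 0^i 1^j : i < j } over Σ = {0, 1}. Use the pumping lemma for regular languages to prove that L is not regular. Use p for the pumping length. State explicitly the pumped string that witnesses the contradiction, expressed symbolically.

0^{p+k} 1^{p+1}

Assume L is regular. Let p be the pumping length given by the pumping lemma.
Choose w = 0^p 1^{p+1} ∈ L, with |w| = 2p+1 ≥ p.
By the pumping lemma, w = xyz with |xy| ≤ p and |y| > 0.
Since the first p symbols of w are all 0's and |xy| ≤ p, y lies entirely in the leading 0-block: y = 0^k for some k with 1 ≤ k ≤ p.
Consider xy^2z = 0^{p+k} 1^{p+1}. Since k ≥ 1, the 0-count p+k is at least p+1, so i < j fails; thus xy^2z ∉ L.
This contradicts the pumping lemma, so L is not regular.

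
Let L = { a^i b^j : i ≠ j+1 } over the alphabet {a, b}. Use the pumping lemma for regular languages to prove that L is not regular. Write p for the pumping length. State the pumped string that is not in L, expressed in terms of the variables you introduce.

Toward a contradiction, assume L is regular with pumping length p.
Choose w = a^p b^{p+p!-1}. Since p ≠ (p+p!-1)+1 = p+p!, w ∈ L; and |w| ≥ p.
The pumping lemma gives a decomposition w = xyz where |xy| ≤ p and |y| > 0.
Because |xy| ≤ p and w begins with p copies of a, we have y = a^k with 1 ≤ k ≤ p.
Since 1 ≤ k ≤ p, k divides p!; set t = 1 + p!/k. Then xy^t z has p + (p!/k)·k = p + p! copies of a. Now the a-count is p+p! and (b-count)+1 = (p+p!-1)+1 = p+p!, so i ≠ j+1 fails. So xy^t z = a^{p+p!} b^{p+p!-1} ∉ L.
Contradiction. Therefore L is not regular.

a^{p+p!} b^{p+p!-1}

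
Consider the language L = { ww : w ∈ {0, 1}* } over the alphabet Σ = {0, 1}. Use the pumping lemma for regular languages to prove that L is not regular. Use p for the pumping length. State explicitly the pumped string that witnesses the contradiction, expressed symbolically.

Toward a contradiction, assume L is regular with pumping length p.
Take w = 0^p 1^p 0^p 1^p = uu where u = 0^p1^p; then w ∈ L and |w| = 4p ≥ p.
Write w = xyz as guaranteed by the lemma, with |xy| ≤ p and y is nonempty.
Because |xy| ≤ p and w begins with p copies of 0, we have y = 0^k with 1 ≤ k ≤ p.
Pump with i = 2: xy^2z = 0^{p+k} 1^p 0^p 1^p, of length 4p+k. Suppose this equals vv. The string starts with 0 and ends with 1, so v does too; thus the boundary between the two copies of v is a 1→0 transition. There is exactly one such transition, at position 2p+k, so |v| = 2p+k and |vv| = 4p+2k ≠ 4p+k since k ≥ 1. So xy^2z ∉ L.
Contradiction. Therefore L is not regular.

0^{p+k} 1^p 0^p 1^p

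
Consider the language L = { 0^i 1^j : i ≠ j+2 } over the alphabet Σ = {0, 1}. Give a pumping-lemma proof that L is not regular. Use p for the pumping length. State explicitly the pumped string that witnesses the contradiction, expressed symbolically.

Toward a contradiction, assume L is regular with pumping length p.
Choose w = 0^p 1^{p+p!-2}. Since p ≠ (p+p!-2)+2 = p+p!, w ∈ L; and |w| ≥ p.
By the pumping lemma, w = xyz with |xy| ≤ p and |y| ≥ 1.
Because |xy| ≤ p and w begins with p copies of 0, we have y = 0^k with 1 ≤ k ≤ p.
Since 1 ≤ k ≤ p, k divides p!; set t = 1 + p!/k. Then xy^t z has p + (p!/k)·k = p + p! copies of 0. Now the 0-count is p+p! and (1-count)+2 = (p+p!-2)+2 = p+p!, so i ≠ j+2 fails. So xy^t z = 0^{p+p!} 1^{p+p!-2} ∉ L.
This contradicts the pumping lemma, so L is not regular.

0^{p+p!} 1^{p+p!-2}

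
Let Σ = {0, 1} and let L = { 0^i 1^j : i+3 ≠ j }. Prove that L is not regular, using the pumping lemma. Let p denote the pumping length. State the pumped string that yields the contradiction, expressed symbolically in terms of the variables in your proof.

0^{p+p!} 1^{p+p!+3}

Assume L is regular. Let p be the pumping length given by the pumping lemma.
Choose w = 0^p 1^{p+p!+3}. Since p ≠ (p+p!+3)-3 = p+p!, w ∈ L; and |w| ≥ p.
By the pumping lemma, w = xyz with |xy| ≤ p and |y| > 0.
Because |xy| ≤ p and w begins with p copies of 0, we have y = 0^k with 1 ≤ k ≤ p.
Since 1 ≤ k ≤ p, k divides p!; set t = 1 + p!/k. Then xy^t z has p + (p!/k)·k = p + p! copies of 0. Now the 0-count is p+p! and (1-count)-3 = (p+p!+3)-3 = p+p!, so i+3 ≠ j fails. So xy^t z = 0^{p+p!} 1^{p+p!+3} ∉ L.
This contradicts the pumping lemma, so L is not regular.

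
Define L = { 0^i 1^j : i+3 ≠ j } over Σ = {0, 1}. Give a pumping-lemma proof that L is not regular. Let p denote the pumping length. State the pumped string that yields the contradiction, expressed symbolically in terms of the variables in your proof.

Assume L is regular. Let p be the pumping length given by the pumping lemma.
Choose w = 0^p 1^{p+p!+3}. Since p ≠ (p+p!+3)-3 = p+p!, w ∈ L; and |w| ≥ p.
Write w = xyz as guaranteed by the lemma, with |xy| ≤ p and |y| ≥ 1.
Because |xy| ≤ p and w begins with p copies of 0, we have y = 0^k with 1 ≤ k ≤ p.
Since 1 ≤ k ≤ p, k divides p!; set t = 1 + p!/k. Then xy^t z has p + (p!/k)·k = p + p! copies of 0. Now the 0-count is p+p! and (1-count)-3 = (p+p!+3)-3 = p+p!, so i+3 ≠ j fails. So xy^t z = 0^{p+p!} 1^{p+p!+3} ∉ L.
Contradiction. Therefore L is not regular.

0^{p+p!} 1^{p+p!+3}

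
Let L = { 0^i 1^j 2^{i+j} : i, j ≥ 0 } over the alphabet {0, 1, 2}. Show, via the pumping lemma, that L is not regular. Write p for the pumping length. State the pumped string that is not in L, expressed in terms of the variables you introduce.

0^{p+k} 1^p 2^{2p}

Assume L is regular. Let p be the pumping length given by the pumping lemma.
Take w = 0^p 1^p 2^{2p} ∈ L (with i=j=p, i+j=2p), |w| = 4p ≥ p.
The pumping lemma gives a decomposition w = xyz where |xy| ≤ p and |y| > 0.
Since the first p symbols of w are all 0's and |xy| ≤ p, y lies entirely in the leading 0-block: y = 0^k for some k with 1 ≤ k ≤ p.
Consider xy^2z = 0^{p+k} 1^p 2^{2p}. Now the 0- and 1-counts sum to 2p+k, but the 2-count is 2p ≠ 2p+k. So xy^2z ∉ L.
This is a contradiction; hence L is not regular.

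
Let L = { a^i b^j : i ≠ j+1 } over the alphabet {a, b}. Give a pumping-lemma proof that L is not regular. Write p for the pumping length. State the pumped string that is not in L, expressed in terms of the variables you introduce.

a^{p+p!} b^{p+p!-1}

Assume L is regular. Let p be the pumping length given by the pumping lemma.
Choose w = a^p b^{p+p!-1}. Since p ≠ (p+p!-1)+1 = p+p!, w ∈ L; and |w| ≥ p.
By the pumping lemma, w = xyz with |xy| ≤ p and y is nonempty.
Since the first p symbols of w are all a's and |xy| ≤ p, y lies entirely in the leading a-block: y = a^k for some k with 1 ≤ k ≤ p.
Since 1 ≤ k ≤ p, k divides p!; set t = 1 + p!/k. Then xy^t z has p + (p!/k)·k = p + p! copies of a. Now the a-count is p+p! and (b-count)+1 = (p+p!-1)+1 = p+p!, so i ≠ j+1 fails. So xy^t z = a^{p+p!} b^{p+p!-1} ∉ L.
Contradiction. Therefore L is not regular.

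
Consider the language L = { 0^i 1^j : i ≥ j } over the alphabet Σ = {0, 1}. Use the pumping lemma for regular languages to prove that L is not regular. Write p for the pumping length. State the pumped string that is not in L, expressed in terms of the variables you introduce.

Suppose for contradiction that L is regular, and let p be the pumping length.
Choose w = 0^p 1^p ∈ L, with |w| = 2p ≥ p.
The pumping lemma gives a decomposition w = xyz where |xy| ≤ p and |y| > 0.
Because |xy| ≤ p and w begins with p copies of 0, we have y = 0^k with 1 ≤ k ≤ p.
Consider xy^0z = xz = 0^{p-k} 1^p. Since k ≥ 1, the 0-count p-k is less than p, so i ≥ j fails; thus xz ∉ L.
Contradiction. Therefore L is not regular.

0^{p-k} 1^p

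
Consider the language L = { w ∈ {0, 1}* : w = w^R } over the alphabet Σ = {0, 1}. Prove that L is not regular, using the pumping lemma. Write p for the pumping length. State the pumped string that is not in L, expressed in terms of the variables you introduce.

Suppose for contradiction that L is regular, and let p be the pumping length.
Take w = 0^p 1 0^p, a palindrome of length 2p+1 ≥ p.
By the pumping lemma, w = xyz with |xy| ≤ p and |y| > 0.
Since the first p symbols of w are all 0's and |xy| ≤ p, y lies entirely in the leading 0-block: y = 0^k for some k with 1 ≤ k ≤ p.
Pump with i = 2: xy^2z = 0^{p+k} 1 0^p. Its reverse is 0^p 1 0^{p+k}, which differs from xy^2z since k ≥ 1. So xy^2z is not a palindrome and xy^2z ∉ L.
This is a contradiction; hence L is not regular.

0^{p+k} 1 0^p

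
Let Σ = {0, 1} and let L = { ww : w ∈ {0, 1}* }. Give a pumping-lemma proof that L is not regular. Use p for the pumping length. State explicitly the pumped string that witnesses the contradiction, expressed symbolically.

0^{p+k} 1^p 0^p 1^p

Suppose for contradiction that L is regular, and let p be the pumping length.
Take w = 0^p 1^p 0^p 1^p = uu where u = 0^p1^p; then w ∈ L and |w| = 4p ≥ p.
By the pumping lemma, w = xyz with |xy| ≤ p and |y| > 0.
The first p characters of w are 0's, so xy (and hence y) consists only of 0's. Write y = 0^k, 1 ≤ k ≤ p.
Pump with i = 2: xy^2z = 0^{p+k} 1^p 0^p 1^p, of length 4p+k. Suppose this equals vv. The string starts with 0 and ends with 1, so v does too; thus the boundary between the two copies of v is a 1→0 transition. There is exactly one such transition, at position 2p+k, so |v| = 2p+k and |vv| = 4p+2k ≠ 4p+k since k ≥ 1. So xy^2z ∉ L.
This contradicts the pumping lemma, so L is not regular.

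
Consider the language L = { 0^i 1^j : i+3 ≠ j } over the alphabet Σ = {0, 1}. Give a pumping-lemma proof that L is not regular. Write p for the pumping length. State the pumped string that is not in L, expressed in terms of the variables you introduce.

Assume L is regular; let p be its pumping constant.
Choose w = 0^p 1^{p+p!+3}. Since p ≠ (p+p!+3)-3 = p+p!, w ∈ L; and |w| ≥ p.
By the pumping lemma, w = xyz with |xy| ≤ p and |y| ≥ 1.
Because |xy| ≤ p and w begins with p copies of 0, we have y = 0^k with 1 ≤ k ≤ p.
Since 1 ≤ k ≤ p, k divides p!; set t = 1 + p!/k. Then xy^t z has p + (p!/k)·k = p + p! copies of 0. Now the 0-count is p+p! and (1-count)-3 = (p+p!+3)-3 = p+p!, so i+3 ≠ j fails. So xy^t z = 0^{p+p!} 1^{p+p!+3} ∉ L.
This is a contradiction; hence L is not regular.

0^{p+p!} 1^{p+p!+3}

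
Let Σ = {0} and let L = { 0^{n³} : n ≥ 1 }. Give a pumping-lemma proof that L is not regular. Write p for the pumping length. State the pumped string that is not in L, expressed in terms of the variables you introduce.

0^{p³+k}

Suppose for contradiction that L is regular, and let p be the pumping length.
Take w = 0^{p³} ∈ L with |w| = p³ ≥ p.
The pumping lemma gives a decomposition w = xyz where |xy| ≤ p and |y| > 0.
Then y = 0^k for some k with 1 ≤ k ≤ p.
Pump with i = 2: xy^2z = 0^{p³+k}. Since 1 ≤ k ≤ p, p³ < p³+k ≤ p³+p < p³+3p²+3p+1 = (p+1)³, so p³+k is not a perfect cube. So xy^2z ∉ L.
This is a contradiction; hence L is not regular.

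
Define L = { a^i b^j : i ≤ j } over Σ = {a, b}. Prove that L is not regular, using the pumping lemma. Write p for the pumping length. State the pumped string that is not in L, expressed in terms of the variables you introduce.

Assume L is regular; let p be its pumping constant.
Choose w = a^p b^p ∈ L, with |w| = 2p ≥ p.
Write w = xyz as guaranteed by the lemma, with |xy| ≤ p and y is nonempty.
Since the first p symbols of w are all a's and |xy| ≤ p, y lies entirely in the leading a-block: y = a^k for some k with 1 ≤ k ≤ p.
Consider xy^2z = a^{p+k} b^p. Since k ≥ 1, the a-count p+k exceeds the b-count p, so i ≤ j fails; thus xy^2z ∉ L.
Contradiction. Therefore L is not regular.

a^{p+k} b^p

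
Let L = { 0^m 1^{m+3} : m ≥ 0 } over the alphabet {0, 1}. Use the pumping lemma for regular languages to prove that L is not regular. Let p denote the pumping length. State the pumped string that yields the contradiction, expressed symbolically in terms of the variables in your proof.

0^{p+k} 1^{p+3}

Toward a contradiction, assume L is regular with pumping length p.
Take w = 0^p 1^{p+3}. Then w ∈ L and |w| = 2p+3 ≥ p.
The pumping lemma gives a decomposition w = xyz where |xy| ≤ p and |y| ≥ 1.
Since the first p symbols of w are all 0's and |xy| ≤ p, y lies entirely in the leading 0-block: y = 0^k for some k with 1 ≤ k ≤ p.
Pump with i = 2: xy^2z = 0^{p+k} 1^{p+3}. For this to lie in L we would need p+3 = (p+k)+3, which forces k = 0. But k ≥ 1, so xy^2z ∉ L.
This is a contradiction; hence L is not regular.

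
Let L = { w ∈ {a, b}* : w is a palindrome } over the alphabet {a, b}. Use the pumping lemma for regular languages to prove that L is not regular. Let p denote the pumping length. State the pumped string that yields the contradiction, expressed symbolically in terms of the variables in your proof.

a^{p+k} b a^p

Assume L is regular; let p be its pumping constant.
Take w = a^p b a^p, a palindrome of length 2p+1 ≥ p.
The pumping lemma gives a decomposition w = xyz where |xy| ≤ p and |y| ≥ 1.
The first p characters of w are a's, so xy (and hence y) consists only of a's. Write y = a^k, 1 ≤ k ≤ p.
Pump with i = 2: xy^2z = a^{p+k} b a^p. Its reverse is a^p b a^{p+k}, which differs from xy^2z since k ≥ 1. So xy^2z is not a palindrome and xy^2z ∉ L.
This is a contradiction; hence L is not regular.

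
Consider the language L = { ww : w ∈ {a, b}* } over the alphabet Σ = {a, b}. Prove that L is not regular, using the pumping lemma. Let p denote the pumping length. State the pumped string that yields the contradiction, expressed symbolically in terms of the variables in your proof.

Toward a contradiction, assume L is regular with pumping length p.
Take w = a^p b^p a^p b^p = uu where u = a^pb^p; then w ∈ L and |w| = 4p ≥ p.
Write w = xyz as guaranteed by the lemma, with |xy| ≤ p and y is nonempty.
Since the first p symbols of w are all a's and |xy| ≤ p, y lies entirely in the leading a-block: y = a^k for some k with 1 ≤ k ≤ p.
Pump with i = 2: xy^2z = a^{p+k} b^p a^p b^p, of length 4p+k. Suppose this equals vv. The string starts with a and ends with b, so v does too; thus the boundary between the two copies of v is a b→a transition. There is exactly one such transition, at position 2p+k, so |v| = 2p+k and |vv| = 4p+2k ≠ 4p+k since k ≥ 1. So xy^2z ∉ L.
This contradicts the pumping lemma, so L is not regular.

a^{p+k} b^p a^p b^p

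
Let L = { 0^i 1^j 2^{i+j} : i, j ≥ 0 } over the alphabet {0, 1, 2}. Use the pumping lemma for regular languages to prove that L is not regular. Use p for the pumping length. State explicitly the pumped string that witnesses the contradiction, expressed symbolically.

Assume L is regular. Let p be the pumping length given by the pumping lemma.
Take w = 0^p 1^p 2^{2p} ∈ L (with i=j=p, i+j=2p), |w| = 4p ≥ p.
Write w = xyz as guaranteed by the lemma, with |xy| ≤ p and y is nonempty.
Because |xy| ≤ p and w begins with p copies of 0, we have y = 0^k with 1 ≤ k ≤ p.
Consider xy^2z = 0^{p+k} 1^p 2^{2p}. Now the 0- and 1-counts sum to 2p+k, but the 2-count is 2p ≠ 2p+k. So xy^2z ∉ L.
This is a contradiction; hence L is not regular.

0^{p+k} 1^p 2^{2p}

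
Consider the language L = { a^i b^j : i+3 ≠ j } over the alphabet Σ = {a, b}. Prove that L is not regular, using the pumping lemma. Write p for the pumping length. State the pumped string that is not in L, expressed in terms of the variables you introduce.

Suppose for contradiction that L is regular, and let p be the pumping length.
Choose w = a^p b^{p+p!+3}. Since p ≠ (p+p!+3)-3 = p+p!, w ∈ L; and |w| ≥ p.
By the pumping lemma, w = xyz with |xy| ≤ p and |y| ≥ 1.
Since the first p symbols of w are all a's and |xy| ≤ p, y lies entirely in the leading a-block: y = a^k for some k with 1 ≤ k ≤ p.
Since 1 ≤ k ≤ p, k divides p!; set t = 1 + p!/k. Then xy^t z has p + (p!/k)·k = p + p! copies of a. Now the a-count is p+p! and (b-count)-3 = (p+p!+3)-3 = p+p!, so i+3 ≠ j fails. So xy^t z = a^{p+p!} b^{p+p!+3} ∉ L.
This contradicts the pumping lemma, so L is not regular.

a^{p+p!} b^{p+p!+3}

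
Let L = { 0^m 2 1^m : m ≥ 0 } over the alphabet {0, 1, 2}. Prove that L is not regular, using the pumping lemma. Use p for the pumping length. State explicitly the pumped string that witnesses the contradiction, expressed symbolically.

Suppose for contradiction that L is regular, and let p be the pumping length.
Take w = 0^p 2 1^p ∈ L with |w| = 2p+1 ≥ p.
By the pumping lemma, w = xyz with |xy| ≤ p and |y| > 0.
Because |xy| ≤ p and w begins with p copies of 0, we have y = 0^k with 1 ≤ k ≤ p.
Pump with i = 2: xy^2z = 0^{p+k} 2 1^p, which would require p+k = p. But k ≥ 1, so xy^2z ∉ L.
Contradiction. Therefore L is not regular.

0^{p+k} 2 1^p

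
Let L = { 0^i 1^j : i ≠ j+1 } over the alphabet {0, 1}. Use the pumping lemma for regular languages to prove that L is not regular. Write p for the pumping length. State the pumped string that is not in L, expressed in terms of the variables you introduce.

0^{p+p!} 1^{p+p!-1}

Suppose for contradiction that L is regular, and let p be the pumping length.
Choose w = 0^p 1^{p+p!-1}. Since p ≠ (p+p!-1)+1 = p+p!, w ∈ L; and |w| ≥ p.
By the pumping lemma, w = xyz with |xy| ≤ p and |y| ≥ 1.
Since the first p symbols of w are all 0's and |xy| ≤ p, y lies entirely in the leading 0-block: y = 0^k for some k with 1 ≤ k ≤ p.
Since 1 ≤ k ≤ p, k divides p!; set t = 1 + p!/k. Then xy^t z has p + (p!/k)·k = p + p! copies of 0. Now the 0-count is p+p! and (1-count)+1 = (p+p!-1)+1 = p+p!, so i ≠ j+1 fails. So xy^t z = 0^{p+p!} 1^{p+p!-1} ∉ L.
This contradicts the pumping lemma, so L is not regular.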